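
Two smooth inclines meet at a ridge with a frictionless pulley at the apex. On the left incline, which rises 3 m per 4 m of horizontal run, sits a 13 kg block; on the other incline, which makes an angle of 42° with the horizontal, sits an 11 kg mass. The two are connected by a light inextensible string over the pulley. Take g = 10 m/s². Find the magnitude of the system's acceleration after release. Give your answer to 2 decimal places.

0.18 m/s²

Resolve each weight along its own incline: the 13 kg mass has component 13 × 10 × sin 36.87° = 78.000 N down its slope, and the 11 kg mass has 11 × 10 × sin 42° = 73.604 N down its slope.
The 13 kg side's 78.000 N exceeds the other side's 73.604 N, so that mass slides down and the 11 kg mass slides up. Taking that direction as positive, Newton's second law for the whole system gives 78.000 − 73.604 = (13 + 11) a, so a = 4.396 / 24 = 0.1832 m/s².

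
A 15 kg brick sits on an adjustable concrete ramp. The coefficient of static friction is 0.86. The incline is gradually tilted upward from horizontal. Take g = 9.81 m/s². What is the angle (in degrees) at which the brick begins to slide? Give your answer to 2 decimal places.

At the threshold of sliding, static friction is at its maximum μ_s N and exactly balances the weight component along the incline: mg sin θ = μ_s mg cos θ.
Hence tan θ = μ_s = 0.86, so θ = arctan(0.86) = 40.6955°.

40.70°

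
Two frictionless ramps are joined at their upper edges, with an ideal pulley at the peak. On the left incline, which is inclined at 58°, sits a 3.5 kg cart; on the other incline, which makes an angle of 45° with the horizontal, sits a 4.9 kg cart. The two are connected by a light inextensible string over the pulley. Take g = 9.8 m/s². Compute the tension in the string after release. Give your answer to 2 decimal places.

Resolve each weight along its own incline: the 3.5 kg mass has component 3.5 × 9.8 × sin 58° = 29.088 N down its slope, and the 4.9 kg mass has 4.9 × 9.8 × sin 45° = 33.955 N down its slope.
The 4.9 kg side's 33.955 N exceeds the other side's 29.088 N, so that mass slides down and the 3.5 kg mass slides up. Taking that direction as positive, Newton's second law for the whole system gives 33.955 − 29.088 = (3.5 + 4.9) a, so a = 4.867 / 8.4 = 0.5794 m/s².
For the 3.5 kg mass (up-slope positive): T − 29.088 = 3.5 × 0.5794, so T = 31.116 N.

31.12 N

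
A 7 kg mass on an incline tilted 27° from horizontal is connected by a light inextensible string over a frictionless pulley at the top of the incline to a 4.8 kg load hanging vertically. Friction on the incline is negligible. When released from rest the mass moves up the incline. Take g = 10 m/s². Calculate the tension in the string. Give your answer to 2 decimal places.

For the mass on the incline: the weight component along the slope is m₁g sin 27° = 7 × 10 × 0.4540 = 31.780 N and the normal force is N = m₁g cos 27° = 62.370 N.
Newton's second law for the mass (up-slope positive): T − 31.780 = 7 a. For the hanging load (downward positive): 4.8 × 10 − T = 4.8 a.
Adding the two equations eliminates T: 16.220 = 11.8 a, so a = 1.3746 m/s².
Then from the hanging load's equation, T = 4.8 × (10 − 1.3746) = 41.402 N.

41.40 N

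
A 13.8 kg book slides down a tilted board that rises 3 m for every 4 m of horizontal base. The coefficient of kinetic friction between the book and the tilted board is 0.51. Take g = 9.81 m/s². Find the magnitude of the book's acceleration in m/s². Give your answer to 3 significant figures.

1.88 m/s²

Resolving the weight along the incline: the component pulling the book down the slope is mg sin 36.87° = 13.8 × 9.81 × 0.6000 = 81.227 N, and the normal force is N = mg cos 36.87° = 13.8 × 9.81 × 0.8000 = 108.302 N.
Kinetic friction acts up the slope with magnitude f = μN = 0.51 × 108.302 = 55.234 N.
Net force along the incline is 81.227 − 55.234 = 25.993 N, so a = 25.993 / 13.8 = 1.8836 m/s².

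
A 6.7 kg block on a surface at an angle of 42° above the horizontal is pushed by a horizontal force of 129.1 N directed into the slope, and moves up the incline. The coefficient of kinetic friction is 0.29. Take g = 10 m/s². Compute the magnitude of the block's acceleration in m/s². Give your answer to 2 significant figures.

The horizontal push has components F cos 42° = 129.1 × 0.7431 = 95.934 N up the incline and F sin 42° = 129.1 × 0.6691 = 86.381 N pressing into the surface.
The normal force is therefore N = mg cos 42° + F sin 42° = 49.788 + 86.381 = 136.169 N, and kinetic friction down the slope is μN = 0.29 × 136.169 = 39.489 N.
Along the incline: F cos 42° − mg sin 42° − μN = ma, so 95.934 − 44.830 − 39.489 = 6.7 a, giving a = 1.7336 m/s².

1.7 m/s²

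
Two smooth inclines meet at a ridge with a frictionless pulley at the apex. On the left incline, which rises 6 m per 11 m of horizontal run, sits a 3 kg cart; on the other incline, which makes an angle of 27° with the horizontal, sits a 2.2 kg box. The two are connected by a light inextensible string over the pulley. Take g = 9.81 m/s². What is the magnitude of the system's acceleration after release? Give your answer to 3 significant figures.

Resolve each weight along its own incline: the 3 kg mass has component 3 × 9.81 × sin 28.61° = 14.093 N down its slope, and the 2.2 kg mass has 2.2 × 9.81 × sin 27° = 9.798 N down its slope.
The 3 kg side's 14.093 N exceeds the other side's 9.798 N, so that mass slides down and the 2.2 kg mass slides up. Taking that direction as positive, Newton's second law for the whole system gives 14.093 − 9.798 = (3 + 2.2) a, so a = 4.295 / 5.2 = 0.8260 m/s².

0.826 m/s²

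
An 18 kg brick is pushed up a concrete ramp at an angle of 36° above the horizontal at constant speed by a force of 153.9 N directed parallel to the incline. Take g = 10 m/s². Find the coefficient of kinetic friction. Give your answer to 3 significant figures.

0.330

At constant speed ΣF = 0 along the incline. The applied 153.9 N acts up the slope; the weight component mg sin 36° = 105.801 N and kinetic friction μN both act down the slope.
So 153.9 = 105.801 + μ × 145.623, giving μ = (153.9 − 105.801) / 145.623 = 0.3303.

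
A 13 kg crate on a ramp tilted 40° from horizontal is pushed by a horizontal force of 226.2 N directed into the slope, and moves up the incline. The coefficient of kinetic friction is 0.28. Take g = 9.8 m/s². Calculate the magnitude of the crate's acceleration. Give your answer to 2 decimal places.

The horizontal push has components F cos 40° = 226.2 × 0.7660 = 173.269 N up the incline and F sin 40° = 226.2 × 0.6428 = 145.401 N pressing into the surface.
The normal force is therefore N = mg cos 40° + F sin 40° = 97.588 + 145.401 = 242.989 N, and kinetic friction down the slope is μN = 0.28 × 242.989 = 68.037 N.
Along the incline: F cos 40° − mg sin 40° − μN = ma, so 173.269 − 81.893 − 68.037 = 13 a, giving a = 1.7953 m/s².

1.80 m/s²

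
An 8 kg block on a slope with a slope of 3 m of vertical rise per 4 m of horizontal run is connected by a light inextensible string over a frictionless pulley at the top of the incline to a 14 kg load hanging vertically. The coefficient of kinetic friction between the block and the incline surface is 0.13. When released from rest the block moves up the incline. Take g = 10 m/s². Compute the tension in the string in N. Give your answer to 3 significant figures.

86.7 N

For the block on the incline: the weight component along the slope is m₁g sin 36.87° = 8 × 10 × 0.6000 = 48.000 N and the normal force is N = m₁g cos 36.87° = 64.000 N.
Kinetic friction opposes the block's motion up the incline: f = μN = 0.13 × 64.000 = 8.320 N acting down the slope.
Newton's second law for the block (up-slope positive): T − 48.000 − 8.320 = 8 a. For the hanging load (downward positive): 14 × 10 − T = 14 a.
Adding the two equations eliminates T: 83.680 = 22 a, so a = 3.8036 m/s².
Then from the hanging load's equation, T = 14 × (10 − 3.8036) = 86.750 N.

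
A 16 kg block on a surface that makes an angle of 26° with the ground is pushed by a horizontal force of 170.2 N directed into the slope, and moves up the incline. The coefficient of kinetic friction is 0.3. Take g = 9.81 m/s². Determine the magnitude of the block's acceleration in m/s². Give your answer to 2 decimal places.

The horizontal push has components F cos 26° = 170.2 × 0.8988 = 152.976 N up the incline and F sin 26° = 170.2 × 0.4384 = 74.616 N pressing into the surface.
The normal force is therefore N = mg cos 26° + F sin 26° = 141.076 + 74.616 = 215.692 N, and kinetic friction down the slope is μN = 0.3 × 215.692 = 64.708 N.
Along the incline: F cos 26° − mg sin 26° − μN = ma, so 152.976 − 68.811 − 64.708 = 16 a, giving a = 1.2161 m/s².

1.22 m/s²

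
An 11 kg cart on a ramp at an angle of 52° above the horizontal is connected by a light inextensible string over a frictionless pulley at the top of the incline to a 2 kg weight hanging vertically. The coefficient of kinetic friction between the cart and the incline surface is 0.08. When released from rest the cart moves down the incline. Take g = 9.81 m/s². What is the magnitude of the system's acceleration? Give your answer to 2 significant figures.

4.6 m/s²

For the cart on the incline: the weight component along the slope is m₁g sin 52° = 11 × 9.81 × 0.7880 = 85.033 N and the normal force is N = m₁g cos 52° = 66.436 N.
Kinetic friction opposes the cart's motion down the incline: f = μN = 0.08 × 66.436 = 5.315 N acting up the slope.
Newton's second law for the cart (down-slope positive): 85.033 − 5.315 − T = 11 a. For the hanging weight (upward positive): T − 2 × 9.81 = 2 a.
Adding the two equations eliminates T: 60.098 = 13 a, so a = 4.6229 m/s².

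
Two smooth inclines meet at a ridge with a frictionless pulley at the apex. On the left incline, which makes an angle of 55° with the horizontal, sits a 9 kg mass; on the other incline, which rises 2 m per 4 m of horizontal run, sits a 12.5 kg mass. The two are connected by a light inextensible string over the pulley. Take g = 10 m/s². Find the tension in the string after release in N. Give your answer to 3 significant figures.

66.3 N

Resolve each weight along its own incline: the 9 kg mass has component 9 × 10 × sin 55° = 73.724 N down its slope, and the 12.5 kg mass has 12.5 × 10 × sin 26.57° = 55.902 N down its slope.
The 9 kg side's 73.724 N exceeds the other side's 55.902 N, so that mass slides down and the 12.5 kg mass slides up. Taking that direction as positive, Newton's second law for the whole system gives 73.724 − 55.902 = (9 + 12.5) a, so a = 17.822 / 21.5 = 0.8289 m/s².
For the 12.5 kg mass (up-slope positive): T − 55.902 = 12.5 × 0.8289, so T = 66.263 N.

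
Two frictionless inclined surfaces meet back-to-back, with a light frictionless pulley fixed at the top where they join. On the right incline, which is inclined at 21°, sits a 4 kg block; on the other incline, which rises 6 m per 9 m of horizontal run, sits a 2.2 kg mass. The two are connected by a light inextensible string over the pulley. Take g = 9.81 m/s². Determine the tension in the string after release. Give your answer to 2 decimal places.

Resolve each weight along its own incline: the 4 kg mass has component 4 × 9.81 × sin 21° = 14.062 N down its slope, and the 2.2 kg mass has 2.2 × 9.81 × sin 33.69° = 11.972 N down its slope.
The 4 kg side's 14.062 N exceeds the other side's 11.972 N, so that mass slides down and the 2.2 kg mass slides up. Taking that direction as positive, Newton's second law for the whole system gives 14.062 − 11.972 = (4 + 2.2) a, so a = 2.090 / 6.2 = 0.3371 m/s².
For the 2.2 kg mass (up-slope positive): T − 11.972 = 2.2 × 0.3371, so T = 12.714 N.

12.71 N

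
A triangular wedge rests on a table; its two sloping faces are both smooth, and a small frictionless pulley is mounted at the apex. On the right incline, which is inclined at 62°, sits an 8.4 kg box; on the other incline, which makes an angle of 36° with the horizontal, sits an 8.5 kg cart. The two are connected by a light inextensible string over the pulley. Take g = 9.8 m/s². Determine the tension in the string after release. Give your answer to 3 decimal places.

Resolve each weight along its own incline: the 8.4 kg mass has component 8.4 × 9.8 × sin 62° = 72.684 N down its slope, and the 8.5 kg mass has 8.5 × 9.8 × sin 36° = 48.963 N down its slope.
The 8.4 kg side's 72.684 N exceeds the other side's 48.963 N, so that mass slides down and the 8.5 kg mass slides up. Taking that direction as positive, Newton's second law for the whole system gives 72.684 − 48.963 = (8.4 + 8.5) a, so a = 23.721 / 16.9 = 1.4036 m/s².
For the 8.5 kg mass (up-slope positive): T − 48.963 = 8.5 × 1.4036, so T = 60.894 N.

60.894 N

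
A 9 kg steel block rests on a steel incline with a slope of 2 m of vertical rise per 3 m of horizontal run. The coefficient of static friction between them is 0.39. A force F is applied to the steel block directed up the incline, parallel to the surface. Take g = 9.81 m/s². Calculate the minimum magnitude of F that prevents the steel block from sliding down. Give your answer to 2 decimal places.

The normal force is N = mg cos 33.69° = 73.462 N. With F at its minimum the steel block is on the verge of sliding down, so static friction is at its maximum μ_s N = 0.39 × 73.462 = 28.650 N and acts up the slope.
Equilibrium along the incline: F + μ_s N = mg sin 33.69°, so F = 48.974 − 28.650 = 20.324 N.

20.32 N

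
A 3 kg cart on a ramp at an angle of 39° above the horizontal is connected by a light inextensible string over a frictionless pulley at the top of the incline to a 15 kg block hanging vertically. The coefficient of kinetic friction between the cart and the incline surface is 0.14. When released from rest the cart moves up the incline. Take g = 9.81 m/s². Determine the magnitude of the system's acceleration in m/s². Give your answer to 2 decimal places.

6.97 m/s²

For the cart on the incline: the weight component along the slope is m₁g sin 39° = 3 × 9.81 × 0.6293 = 18.520 N and the normal force is N = m₁g cos 39° = 22.871 N.
Kinetic friction opposes the cart's motion up the incline: f = μN = 0.14 × 22.871 = 3.202 N acting down the slope.
Newton's second law for the cart (up-slope positive): T − 18.520 − 3.202 = 3 a. For the hanging block (downward positive): 15 × 9.81 − T = 15 a.
Adding the two equations eliminates T: 125.428 = 18 a, so a = 6.9682 m/s².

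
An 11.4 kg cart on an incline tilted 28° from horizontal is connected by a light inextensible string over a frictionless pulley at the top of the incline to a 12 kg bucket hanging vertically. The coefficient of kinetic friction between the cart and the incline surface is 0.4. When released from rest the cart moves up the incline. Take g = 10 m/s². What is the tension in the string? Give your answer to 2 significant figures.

For the cart on the incline: the weight component along the slope is m₁g sin 28° = 11.4 × 10 × 0.4695 = 53.523 N and the normal force is N = m₁g cos 28° = 100.656 N.
Kinetic friction opposes the cart's motion up the incline: f = μN = 0.4 × 100.656 = 40.262 N acting down the slope.
Newton's second law for the cart (up-slope positive): T − 53.523 − 40.262 = 11.4 a. For the hanging bucket (downward positive): 12 × 10 − T = 12 a.
Adding the two equations eliminates T: 26.215 = 23.4 a, so a = 1.1203 m/s².
Then from the hanging bucket's equation, T = 12 × (10 − 1.1203) = 106.556 N.

110 N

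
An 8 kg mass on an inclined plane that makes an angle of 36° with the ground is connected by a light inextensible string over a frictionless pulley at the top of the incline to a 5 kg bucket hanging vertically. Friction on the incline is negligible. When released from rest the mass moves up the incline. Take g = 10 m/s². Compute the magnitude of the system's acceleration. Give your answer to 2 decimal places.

For the mass on the incline: the weight component along the slope is m₁g sin 36° = 8 × 10 × 0.5878 = 47.024 N and the normal force is N = m₁g cos 36° = 64.721 N.
Newton's second law for the mass (up-slope positive): T − 47.024 = 8 a. For the hanging bucket (downward positive): 5 × 10 − T = 5 a.
Adding the two equations eliminates T: 2.976 = 13 a, so a = 0.2289 m/s².

0.23 m/s²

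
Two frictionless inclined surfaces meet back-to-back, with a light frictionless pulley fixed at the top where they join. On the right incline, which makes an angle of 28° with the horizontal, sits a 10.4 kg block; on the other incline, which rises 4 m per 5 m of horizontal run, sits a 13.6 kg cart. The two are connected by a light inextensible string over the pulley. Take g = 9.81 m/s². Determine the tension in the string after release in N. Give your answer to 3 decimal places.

Resolve each weight along its own incline: the 10.4 kg mass has component 10.4 × 9.81 × sin 28° = 47.897 N down its slope, and the 13.6 kg mass has 13.6 × 9.81 × sin 38.66° = 83.344 N down its slope.
The 13.6 kg side's 83.344 N exceeds the other side's 47.897 N, so that mass slides down and the 10.4 kg mass slides up. Taking that direction as positive, Newton's second law for the whole system gives 83.344 − 47.897 = (10.4 + 13.6) a, so a = 35.447 / 24 = 1.4770 m/s².
For the 10.4 kg mass (up-slope positive): T − 47.897 = 10.4 × 1.4770, so T = 63.258 N.

63.258 N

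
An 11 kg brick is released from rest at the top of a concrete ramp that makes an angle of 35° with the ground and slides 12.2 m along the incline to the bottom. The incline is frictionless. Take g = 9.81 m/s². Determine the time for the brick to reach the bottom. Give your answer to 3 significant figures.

The weight component along the incline is mg sin 35° = 61.895 N and the normal force is N = mg cos 35° = 88.395 N.
With no friction, a = g sin 35° = 5.6268 m/s².
Starting from rest, L = ½at², so t = √(2L/a) = √(2 × 12.2 / 5.6268) = 2.0824 s.

2.08 s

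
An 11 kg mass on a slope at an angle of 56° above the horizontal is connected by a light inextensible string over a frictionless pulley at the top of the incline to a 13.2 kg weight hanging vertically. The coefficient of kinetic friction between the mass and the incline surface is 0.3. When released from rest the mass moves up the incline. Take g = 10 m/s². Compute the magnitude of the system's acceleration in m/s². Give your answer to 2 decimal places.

0.92 m/s²

For the mass on the incline: the weight component along the slope is m₁g sin 56° = 11 × 10 × 0.8290 = 91.190 N and the normal force is N = m₁g cos 56° = 61.511 N.
Kinetic friction opposes the mass's motion up the incline: f = μN = 0.3 × 61.511 = 18.453 N acting down the slope.
Newton's second law for the mass (up-slope positive): T − 91.190 − 18.453 = 11 a. For the hanging weight (downward positive): 13.2 × 10 − T = 13.2 a.
Adding the two equations eliminates T: 22.357 = 24.2 a, so a = 0.9238 m/s².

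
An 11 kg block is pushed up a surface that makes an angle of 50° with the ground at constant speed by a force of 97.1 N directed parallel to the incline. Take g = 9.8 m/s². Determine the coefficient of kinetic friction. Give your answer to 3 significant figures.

At constant speed ΣF = 0 along the incline. The applied 97.1 N acts up the slope; the weight component mg sin 50° = 82.580 N and kinetic friction μN both act down the slope.
So 97.1 = 82.580 + μ × 69.293, giving μ = (97.1 − 82.580) / 69.293 = 0.2095.

0.210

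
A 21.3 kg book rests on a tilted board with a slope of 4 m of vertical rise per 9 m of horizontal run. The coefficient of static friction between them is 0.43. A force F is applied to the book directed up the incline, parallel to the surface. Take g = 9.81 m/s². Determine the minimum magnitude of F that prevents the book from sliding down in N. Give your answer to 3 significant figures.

The normal force is N = mg cos 23.96° = 190.944 N. With F at its minimum the book is on the verge of sliding down, so static friction is at its maximum μ_s N = 0.43 × 190.944 = 82.106 N and acts up the slope.
Equilibrium along the incline: F + μ_s N = mg sin 23.96°, so F = 84.864 − 82.106 = 2.758 N.

2.76 N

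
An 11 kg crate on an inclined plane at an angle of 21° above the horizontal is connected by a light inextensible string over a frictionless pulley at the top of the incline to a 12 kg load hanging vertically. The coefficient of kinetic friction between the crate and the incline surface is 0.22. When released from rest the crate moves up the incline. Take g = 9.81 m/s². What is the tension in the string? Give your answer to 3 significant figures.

88.0 N

For the crate on the incline: the weight component along the slope is m₁g sin 21° = 11 × 9.81 × 0.3584 = 38.675 N and the normal force is N = m₁g cos 21° = 100.743 N.
Kinetic friction opposes the crate's motion up the incline: f = μN = 0.22 × 100.743 = 22.163 N acting down the slope.
Newton's second law for the crate (up-slope positive): T − 38.675 − 22.163 = 11 a. For the hanging load (downward positive): 12 × 9.81 − T = 12 a.
Adding the two equations eliminates T: 56.882 = 23 a, so a = 2.4731 m/s².
Then from the hanging load's equation, T = 12 × (9.81 − 2.4731) = 88.043 N.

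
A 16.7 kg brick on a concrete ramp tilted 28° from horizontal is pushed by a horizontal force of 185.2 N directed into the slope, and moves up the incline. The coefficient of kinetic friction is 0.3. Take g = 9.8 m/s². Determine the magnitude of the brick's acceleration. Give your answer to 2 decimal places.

1.03 m/s²

The horizontal push has components F cos 28° = 185.2 × 0.8829 = 163.513 N up the incline and F sin 28° = 185.2 × 0.4695 = 86.951 N pressing into the surface.
The normal force is therefore N = mg cos 28° + F sin 28° = 144.495 + 86.951 = 231.446 N, and kinetic friction down the slope is μN = 0.3 × 231.446 = 69.434 N.
Along the incline: F cos 28° − mg sin 28° − μN = ma, so 163.513 − 76.838 − 69.434 = 16.7 a, giving a = 1.0324 m/s².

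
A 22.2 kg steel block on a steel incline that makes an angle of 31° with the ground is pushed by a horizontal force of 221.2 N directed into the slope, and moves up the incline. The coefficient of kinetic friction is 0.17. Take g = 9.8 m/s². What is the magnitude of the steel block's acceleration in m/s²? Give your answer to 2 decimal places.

The horizontal push has components F cos 31° = 221.2 × 0.8572 = 189.613 N up the incline and F sin 31° = 221.2 × 0.5150 = 113.918 N pressing into the surface.
The normal force is therefore N = mg cos 31° + F sin 31° = 186.492 + 113.918 = 300.410 N, and kinetic friction down the slope is μN = 0.17 × 300.410 = 51.070 N.
Along the incline: F cos 31° − mg sin 31° − μN = ma, so 189.613 − 112.043 − 51.070 = 22.2 a, giving a = 1.1937 m/s².

1.19 m/s²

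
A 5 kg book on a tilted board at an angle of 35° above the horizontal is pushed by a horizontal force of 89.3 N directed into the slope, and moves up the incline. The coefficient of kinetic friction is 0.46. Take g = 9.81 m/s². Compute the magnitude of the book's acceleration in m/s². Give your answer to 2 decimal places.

0.59 m/s²

The horizontal push has components F cos 35° = 89.3 × 0.8192 = 73.155 N up the incline and F sin 35° = 89.3 × 0.5736 = 51.222 N pressing into the surface.
The normal force is therefore N = mg cos 35° + F sin 35° = 40.182 + 51.222 = 91.404 N, and kinetic friction down the slope is μN = 0.46 × 91.404 = 42.046 N.
Along the incline: F cos 35° − mg sin 35° − μN = ma, so 73.155 − 28.135 − 42.046 = 5 a, giving a = 0.5948 m/s².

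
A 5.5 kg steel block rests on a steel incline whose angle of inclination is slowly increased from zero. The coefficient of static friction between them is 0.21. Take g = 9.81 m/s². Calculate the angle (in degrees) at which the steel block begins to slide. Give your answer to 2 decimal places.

11.86°

At the threshold of sliding, static friction is at its maximum μ_s N and exactly balances the weight component along the incline: mg sin θ = μ_s mg cos θ.
Hence tan θ = μ_s = 0.21, so θ = arctan(0.21) = 11.8598°.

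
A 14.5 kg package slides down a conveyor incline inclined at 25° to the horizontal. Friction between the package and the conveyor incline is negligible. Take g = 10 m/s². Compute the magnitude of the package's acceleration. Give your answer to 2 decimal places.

Resolving the weight along the incline: the component pulling the package down the slope is mg sin 25° = 14.5 × 10 × 0.4226 = 61.277 N, and the normal force is N = mg cos 25° = 14.5 × 10 × 0.9063 = 131.413 N.
With no friction the net force along the incline is 61.277 N, so a = g sin 25° = 61.277 / 14.5 = 4.2260 m/s².

4.23 m/s²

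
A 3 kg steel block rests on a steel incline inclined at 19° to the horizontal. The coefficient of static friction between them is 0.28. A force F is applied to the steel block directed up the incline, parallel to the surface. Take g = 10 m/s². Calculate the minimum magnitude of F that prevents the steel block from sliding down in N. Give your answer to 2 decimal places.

1.82 N

The normal force is N = mg cos 19° = 28.366 N. With F at its minimum the steel block is on the verge of sliding down, so static friction is at its maximum μ_s N = 0.28 × 28.366 = 7.942 N and acts up the slope.
Equilibrium along the incline: F + μ_s N = mg sin 19°, so F = 9.767 − 7.942 = 1.825 N.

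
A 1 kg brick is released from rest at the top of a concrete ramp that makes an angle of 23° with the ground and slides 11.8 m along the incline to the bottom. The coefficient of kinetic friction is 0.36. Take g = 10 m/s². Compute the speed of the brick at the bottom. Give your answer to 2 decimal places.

The weight component along the incline is mg sin 23° = 3.907 N and the normal force is N = mg cos 23° = 9.205 N.
Friction up the slope is f = μN = 0.36 × 9.205 = 3.314 N, so the net downslope force is 3.907 − 3.314 = 0.593 N and a = 0.593 / 1 = 0.5930 m/s².
Starting from rest over a distance of 11.8 m, v² = 2aL = 2 × 0.5930 × 11.8 = 13.9948, so v = 3.7410 m/s.

3.74 m/s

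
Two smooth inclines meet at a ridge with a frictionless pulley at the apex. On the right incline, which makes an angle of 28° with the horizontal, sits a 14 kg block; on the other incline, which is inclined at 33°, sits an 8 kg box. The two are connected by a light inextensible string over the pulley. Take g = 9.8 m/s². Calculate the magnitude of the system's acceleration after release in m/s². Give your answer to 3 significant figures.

Resolve each weight along its own incline: the 14 kg mass has component 14 × 9.8 × sin 28° = 64.411 N down its slope, and the 8 kg mass has 8 × 9.8 × sin 33° = 42.700 N down its slope.
The 14 kg side's 64.411 N exceeds the other side's 42.700 N, so that mass slides down and the 8 kg mass slides up. Taking that direction as positive, Newton's second law for the whole system gives 64.411 − 42.700 = (14 + 8) a, so a = 21.711 / 22 = 0.9869 m/s².

0.987 m/s²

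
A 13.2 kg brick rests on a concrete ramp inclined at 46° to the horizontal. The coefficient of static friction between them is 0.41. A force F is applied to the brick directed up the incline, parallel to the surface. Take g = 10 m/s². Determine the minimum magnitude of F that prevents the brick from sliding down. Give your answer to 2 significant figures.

57 N

The normal force is N = mg cos 46° = 91.695 N. With F at its minimum the brick is on the verge of sliding down, so static friction is at its maximum μ_s N = 0.41 × 91.695 = 37.595 N and acts up the slope.
Equilibrium along the incline: F + μ_s N = mg sin 46°, so F = 94.953 − 37.595 = 57.358 N.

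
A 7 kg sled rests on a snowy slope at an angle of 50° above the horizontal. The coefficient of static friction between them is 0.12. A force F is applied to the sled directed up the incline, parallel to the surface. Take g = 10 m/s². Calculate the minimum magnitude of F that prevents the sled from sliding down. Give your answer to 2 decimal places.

The normal force is N = mg cos 50° = 44.995 N. With F at its minimum the sled is on the verge of sliding down, so static friction is at its maximum μ_s N = 0.12 × 44.995 = 5.399 N and acts up the slope.
Equilibrium along the incline: F + μ_s N = mg sin 50°, so F = 53.623 − 5.399 = 48.224 N.

48.22 N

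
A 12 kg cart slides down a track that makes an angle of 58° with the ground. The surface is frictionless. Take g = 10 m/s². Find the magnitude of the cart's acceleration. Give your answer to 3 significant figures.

8.48 m/s²

Resolving the weight along the incline: the component pulling the cart down the slope is mg sin 58° = 12 × 10 × 0.8480 = 101.760 N, and the normal force is N = mg cos 58° = 12 × 10 × 0.5299 = 63.588 N.
With no friction the net force along the incline is 101.760 N, so a = g sin 58° = 101.760 / 12 = 8.4800 m/s².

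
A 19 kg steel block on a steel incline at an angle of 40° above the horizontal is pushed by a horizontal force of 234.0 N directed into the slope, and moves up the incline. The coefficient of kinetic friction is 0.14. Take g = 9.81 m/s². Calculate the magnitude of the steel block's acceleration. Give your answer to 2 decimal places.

0.97 m/s²

The horizontal push has components F cos 40° = 234.0 × 0.7660 = 179.244 N up the incline and F sin 40° = 234.0 × 0.6428 = 150.415 N pressing into the surface.
The normal force is therefore N = mg cos 40° + F sin 40° = 142.775 + 150.415 = 293.190 N, and kinetic friction down the slope is μN = 0.14 × 293.190 = 41.047 N.
Along the incline: F cos 40° − mg sin 40° − μN = ma, so 179.244 − 119.811 − 41.047 = 19 a, giving a = 0.9677 m/s².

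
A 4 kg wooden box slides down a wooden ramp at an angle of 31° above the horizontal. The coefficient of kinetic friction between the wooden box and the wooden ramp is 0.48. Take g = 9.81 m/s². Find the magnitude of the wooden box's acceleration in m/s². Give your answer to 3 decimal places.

Resolving the weight along the incline: the component pulling the wooden box down the slope is mg sin 31° = 4 × 9.81 × 0.5150 = 20.209 N, and the normal force is N = mg cos 31° = 4 × 9.81 × 0.8572 = 33.637 N.
Kinetic friction acts up the slope with magnitude f = μN = 0.48 × 33.637 = 16.146 N.
Net force along the incline is 20.209 − 16.146 = 4.063 N, so a = 4.063 / 4 = 1.0157 m/s².

1.016 m/s²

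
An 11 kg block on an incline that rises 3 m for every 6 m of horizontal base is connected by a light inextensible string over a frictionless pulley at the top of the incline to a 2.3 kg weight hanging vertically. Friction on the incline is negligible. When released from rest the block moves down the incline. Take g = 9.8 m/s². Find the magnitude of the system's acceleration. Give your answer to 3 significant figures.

For the block on the incline: the weight component along the slope is m₁g sin 26.57° = 11 × 9.8 × 0.4472 = 48.208 N and the normal force is N = m₁g cos 26.57° = 96.419 N.
Newton's second law for the block (down-slope positive): 48.208 − T = 11 a. For the hanging weight (upward positive): T − 2.3 × 9.8 = 2.3 a.
Adding the two equations eliminates T: 25.668 = 13.3 a, so a = 1.9299 m/s².

1.93 m/s²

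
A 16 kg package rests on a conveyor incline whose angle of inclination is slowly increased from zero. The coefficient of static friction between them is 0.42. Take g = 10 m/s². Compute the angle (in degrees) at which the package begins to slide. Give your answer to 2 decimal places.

22.78°

At the threshold of sliding, static friction is at its maximum μ_s N and exactly balances the weight component along the incline: mg sin θ = μ_s mg cos θ.
Hence tan θ = μ_s = 0.42, so θ = arctan(0.42) = 22.7824°.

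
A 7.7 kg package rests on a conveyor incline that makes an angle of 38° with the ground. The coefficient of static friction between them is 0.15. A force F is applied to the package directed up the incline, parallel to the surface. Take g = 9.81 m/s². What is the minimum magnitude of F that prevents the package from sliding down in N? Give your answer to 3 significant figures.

The normal force is N = mg cos 38° = 59.524 N. With F at its minimum the package is on the verge of sliding down, so static friction is at its maximum μ_s N = 0.15 × 59.524 = 8.929 N and acts up the slope.
Equilibrium along the incline: F + μ_s N = mg sin 38°, so F = 46.505 − 8.929 = 37.576 N.

37.6 N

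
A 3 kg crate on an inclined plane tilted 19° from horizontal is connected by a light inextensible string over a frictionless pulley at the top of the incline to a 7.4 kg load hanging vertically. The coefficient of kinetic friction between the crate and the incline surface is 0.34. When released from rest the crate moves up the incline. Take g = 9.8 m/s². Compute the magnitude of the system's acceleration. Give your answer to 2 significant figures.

5.1 m/s²

For the crate on the incline: the weight component along the slope is m₁g sin 19° = 3 × 9.8 × 0.3256 = 9.573 N and the normal force is N = m₁g cos 19° = 27.798 N.
Kinetic friction opposes the crate's motion up the incline: f = μN = 0.34 × 27.798 = 9.451 N acting down the slope.
Newton's second law for the crate (up-slope positive): T − 9.573 − 9.451 = 3 a. For the hanging load (downward positive): 7.4 × 9.8 − T = 7.4 a.
Adding the two equations eliminates T: 53.496 = 10.4 a, so a = 5.1438 m/s².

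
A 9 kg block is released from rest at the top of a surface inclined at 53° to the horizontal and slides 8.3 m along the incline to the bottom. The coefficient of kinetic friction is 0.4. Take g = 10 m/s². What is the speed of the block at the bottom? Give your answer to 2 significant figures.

The weight component along the incline is mg sin 53° = 71.877 N and the normal force is N = mg cos 53° = 54.163 N.
Friction up the slope is f = μN = 0.4 × 54.163 = 21.665 N, so the net downslope force is 71.877 − 21.665 = 50.212 N and a = 50.212 / 9 = 5.5791 m/s².
Starting from rest over a distance of 8.3 m, v² = 2aL = 2 × 5.5791 × 8.3 = 92.6131, so v = 9.6236 m/s.

9.6 m/s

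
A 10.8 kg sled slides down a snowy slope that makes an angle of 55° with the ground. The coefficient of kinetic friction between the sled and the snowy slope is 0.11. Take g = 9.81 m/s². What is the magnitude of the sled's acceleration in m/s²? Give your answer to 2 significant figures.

Resolving the weight along the incline: the component pulling the sled down the slope is mg sin 55° = 10.8 × 9.81 × 0.8192 = 86.793 N, and the normal force is N = mg cos 55° = 10.8 × 9.81 × 0.5736 = 60.772 N.
Kinetic friction acts up the slope with magnitude f = μN = 0.11 × 60.772 = 6.685 N.
Net force along the incline is 86.793 − 6.685 = 80.108 N, so a = 80.108 / 10.8 = 7.4174 m/s².

7.4 m/s²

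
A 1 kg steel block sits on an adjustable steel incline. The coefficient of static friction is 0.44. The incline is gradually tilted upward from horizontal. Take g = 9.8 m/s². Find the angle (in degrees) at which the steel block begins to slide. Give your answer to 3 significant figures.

23.7°

At the threshold of sliding, static friction is at its maximum μ_s N and exactly balances the weight component along the incline: mg sin θ = μ_s mg cos θ.
Hence tan θ = μ_s = 0.44, so θ = arctan(0.44) = 23.7495°.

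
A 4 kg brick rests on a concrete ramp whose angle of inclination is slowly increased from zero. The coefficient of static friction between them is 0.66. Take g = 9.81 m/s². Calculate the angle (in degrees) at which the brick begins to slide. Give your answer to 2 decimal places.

At the threshold of sliding, static friction is at its maximum μ_s N and exactly balances the weight component along the incline: mg sin θ = μ_s mg cos θ.
Hence tan θ = μ_s = 0.66, so θ = arctan(0.66) = 33.4248°.

33.42°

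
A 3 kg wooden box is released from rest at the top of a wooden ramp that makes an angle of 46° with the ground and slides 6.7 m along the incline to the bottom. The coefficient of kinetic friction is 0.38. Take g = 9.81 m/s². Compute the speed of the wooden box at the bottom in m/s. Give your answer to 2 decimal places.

7.74 m/s

The weight component along the incline is mg sin 46° = 21.170 N and the normal force is N = mg cos 46° = 20.444 N.
Friction up the slope is f = μN = 0.38 × 20.444 = 7.769 N, so the net downslope force is 21.170 − 7.769 = 13.401 N and a = 13.401 / 3 = 4.4670 m/s².
Starting from rest over a distance of 6.7 m, v² = 2aL = 2 × 4.4670 × 6.7 = 59.8578, so v = 7.7368 m/s.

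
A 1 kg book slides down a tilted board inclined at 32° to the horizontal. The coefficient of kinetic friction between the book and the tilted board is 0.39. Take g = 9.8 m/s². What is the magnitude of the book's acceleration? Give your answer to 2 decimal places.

1.95 m/s²

Resolving the weight along the incline: the component pulling the book down the slope is mg sin 32° = 1 × 9.8 × 0.5299 = 5.193 N, and the normal force is N = mg cos 32° = 1 × 9.8 × 0.8480 = 8.310 N.
Kinetic friction acts up the slope with magnitude f = μN = 0.39 × 8.310 = 3.241 N.
Net force along the incline is 5.193 − 3.241 = 1.952 N, so a = 1.952 / 1 = 1.9520 m/s².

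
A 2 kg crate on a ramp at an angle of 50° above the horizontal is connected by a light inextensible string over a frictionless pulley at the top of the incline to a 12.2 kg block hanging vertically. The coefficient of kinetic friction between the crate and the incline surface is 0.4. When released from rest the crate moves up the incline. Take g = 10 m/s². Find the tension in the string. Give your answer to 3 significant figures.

34.8 N

For the crate on the incline: the weight component along the slope is m₁g sin 50° = 2 × 10 × 0.7660 = 15.320 N and the normal force is N = m₁g cos 50° = 12.856 N.
Kinetic friction opposes the crate's motion up the incline: f = μN = 0.4 × 12.856 = 5.142 N acting down the slope.
Newton's second law for the crate (up-slope positive): T − 15.320 − 5.142 = 2 a. For the hanging block (downward positive): 12.2 × 10 − T = 12.2 a.
Adding the two equations eliminates T: 101.538 = 14.2 a, so a = 7.1506 m/s².
Then from the hanging block's equation, T = 12.2 × (10 − 7.1506) = 34.763 N.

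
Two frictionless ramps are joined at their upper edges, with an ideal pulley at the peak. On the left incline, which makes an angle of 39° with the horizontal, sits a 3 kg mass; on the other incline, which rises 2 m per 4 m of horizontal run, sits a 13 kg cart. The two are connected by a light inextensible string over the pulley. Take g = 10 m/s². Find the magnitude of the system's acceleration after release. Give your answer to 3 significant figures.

Resolve each weight along its own incline: the 3 kg mass has component 3 × 10 × sin 39° = 18.880 N down its slope, and the 13 kg mass has 13 × 10 × sin 26.57° = 58.138 N down its slope.
The 13 kg side's 58.138 N exceeds the other side's 18.880 N, so that mass slides down and the 3 kg mass slides up. Taking that direction as positive, Newton's second law for the whole system gives 58.138 − 18.880 = (3 + 13) a, so a = 39.258 / 16 = 2.4536 m/s².

2.45 m/s²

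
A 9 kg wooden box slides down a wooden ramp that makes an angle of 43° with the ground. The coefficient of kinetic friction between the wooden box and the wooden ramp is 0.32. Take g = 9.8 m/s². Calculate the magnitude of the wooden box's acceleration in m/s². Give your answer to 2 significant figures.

Resolving the weight along the incline: the component pulling the wooden box down the slope is mg sin 43° = 9 × 9.8 × 0.6820 = 60.152 N, and the normal force is N = mg cos 43° = 9 × 9.8 × 0.7314 = 64.509 N.
Kinetic friction acts up the slope with magnitude f = μN = 0.32 × 64.509 = 20.643 N.
Net force along the incline is 60.152 − 20.643 = 39.509 N, so a = 39.509 / 9 = 4.3899 m/s².

4.4 m/s²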